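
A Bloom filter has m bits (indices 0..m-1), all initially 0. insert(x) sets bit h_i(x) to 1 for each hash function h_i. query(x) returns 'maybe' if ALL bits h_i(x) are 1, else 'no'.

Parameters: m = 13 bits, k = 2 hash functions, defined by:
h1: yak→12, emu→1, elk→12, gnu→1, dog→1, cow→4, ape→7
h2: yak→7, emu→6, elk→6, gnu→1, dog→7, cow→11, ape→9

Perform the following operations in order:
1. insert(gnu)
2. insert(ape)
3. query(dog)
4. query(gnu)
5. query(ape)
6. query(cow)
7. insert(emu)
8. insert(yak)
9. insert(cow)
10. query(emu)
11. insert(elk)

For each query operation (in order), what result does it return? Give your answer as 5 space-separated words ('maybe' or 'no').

Start: bits=0000000000000
Op 1: insert gnu -> sets bits 1 -> bits=0100000000000
Op 2: insert ape -> sets bits 7 9 -> bits=0100000101000
Op 3: query dog -> checks bit1=1, bit7=1 (all 1) -> maybe
Op 4: query gnu -> checks bit1=1 (all 1) -> maybe
Op 5: query ape -> checks bit7=1, bit9=1 (all 1) -> maybe
Op 6: query cow -> checks bit4=0, bit11=0 (has a 0) -> no
Op 7: insert emu -> sets bits 1 6 -> bits=0100001101000
Op 8: insert yak -> sets bits 7 12 -> bits=0100001101001
Op 9: insert cow -> sets bits 4 11 -> bits=0100101101011
Op 10: query emu -> checks bit1=1, bit6=1 (all 1) -> maybe
Op 11: insert elk -> sets bits 6 12 -> bits=0100101101011
Query results in order: maybe maybe maybe no maybe

Answer: maybe maybe maybe no maybe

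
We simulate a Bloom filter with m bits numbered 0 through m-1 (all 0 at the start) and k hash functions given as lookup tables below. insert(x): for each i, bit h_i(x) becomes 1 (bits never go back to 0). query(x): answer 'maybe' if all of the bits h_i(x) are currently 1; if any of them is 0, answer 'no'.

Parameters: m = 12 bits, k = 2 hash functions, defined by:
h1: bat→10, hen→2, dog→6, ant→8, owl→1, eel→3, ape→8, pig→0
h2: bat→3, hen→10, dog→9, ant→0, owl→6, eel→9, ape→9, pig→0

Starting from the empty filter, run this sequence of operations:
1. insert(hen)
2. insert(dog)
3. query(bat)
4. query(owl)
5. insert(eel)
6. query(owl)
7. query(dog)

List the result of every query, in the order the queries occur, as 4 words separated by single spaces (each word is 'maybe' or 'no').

Start: bits=000000000000
Op 1: insert hen -> sets bits 2 10 -> bits=001000000010
Op 2: insert dog -> sets bits 6 9 -> bits=001000100110
Op 3: query bat -> checks bit3=0, bit10=1 (has a 0) -> no
Op 4: query owl -> checks bit1=0, bit6=1 (has a 0) -> no
Op 5: insert eel -> sets bits 3 9 -> bits=001100100110
Op 6: query owl -> checks bit1=0, bit6=1 (has a 0) -> no
Op 7: query dog -> checks bit6=1, bit9=1 (all 1) -> maybe
Query results in order: no no no maybe

Answer: no no no maybe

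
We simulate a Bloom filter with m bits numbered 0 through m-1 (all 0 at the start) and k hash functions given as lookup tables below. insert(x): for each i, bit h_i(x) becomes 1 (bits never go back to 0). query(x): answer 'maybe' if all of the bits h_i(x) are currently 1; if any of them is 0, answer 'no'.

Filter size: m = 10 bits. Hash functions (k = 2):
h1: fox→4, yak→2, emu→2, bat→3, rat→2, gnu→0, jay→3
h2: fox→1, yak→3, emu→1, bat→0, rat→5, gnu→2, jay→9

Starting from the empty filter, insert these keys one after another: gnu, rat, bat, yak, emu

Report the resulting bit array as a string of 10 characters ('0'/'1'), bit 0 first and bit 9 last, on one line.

Start: bits=0000000000
After insert 'gnu': sets bits 0 2 -> bits=1010000000
After insert 'rat': sets bits 2 5 -> bits=1010010000
After insert 'bat': sets bits 0 3 -> bits=1011010000
After insert 'yak': sets bits 2 3 -> bits=1011010000
After insert 'emu': sets bits 1 2 -> bits=1111010000

Answer: 1111010000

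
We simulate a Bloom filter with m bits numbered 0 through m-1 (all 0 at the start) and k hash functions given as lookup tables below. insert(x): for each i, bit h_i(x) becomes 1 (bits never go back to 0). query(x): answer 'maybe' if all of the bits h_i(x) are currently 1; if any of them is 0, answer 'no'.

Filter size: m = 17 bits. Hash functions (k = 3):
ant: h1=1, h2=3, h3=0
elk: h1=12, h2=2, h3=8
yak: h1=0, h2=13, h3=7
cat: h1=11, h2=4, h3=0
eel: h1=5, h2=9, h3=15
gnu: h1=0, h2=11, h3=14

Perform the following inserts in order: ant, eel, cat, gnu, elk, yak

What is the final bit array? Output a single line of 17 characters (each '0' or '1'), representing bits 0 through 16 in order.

Start: bits=00000000000000000
After insert 'ant': sets bits 0 1 3 -> bits=11010000000000000
After insert 'eel': sets bits 5 9 15 -> bits=11010100010000010
After insert 'cat': sets bits 0 4 11 -> bits=11011100010100010
After insert 'gnu': sets bits 0 11 14 -> bits=11011100010100110
After insert 'elk': sets bits 2 8 12 -> bits=11111100110110110
After insert 'yak': sets bits 0 7 13 -> bits=11111101110111110

Answer: 11111101110111110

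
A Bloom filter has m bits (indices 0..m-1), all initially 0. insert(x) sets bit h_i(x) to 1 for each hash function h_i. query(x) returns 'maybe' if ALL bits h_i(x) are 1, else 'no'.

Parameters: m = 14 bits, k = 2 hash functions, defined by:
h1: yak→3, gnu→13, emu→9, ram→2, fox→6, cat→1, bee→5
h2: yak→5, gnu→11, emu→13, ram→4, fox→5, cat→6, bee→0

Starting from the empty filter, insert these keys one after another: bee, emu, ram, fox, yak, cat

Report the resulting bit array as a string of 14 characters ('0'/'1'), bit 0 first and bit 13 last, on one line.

Answer: 11111110010001

Derivation:
Start: bits=00000000000000
After insert 'bee': sets bits 0 5 -> bits=10000100000000
After insert 'emu': sets bits 9 13 -> bits=10000100010001
After insert 'ram': sets bits 2 4 -> bits=10101100010001
After insert 'fox': sets bits 5 6 -> bits=10101110010001
After insert 'yak': sets bits 3 5 -> bits=10111110010001
After insert 'cat': sets bits 1 6 -> bits=11111110010001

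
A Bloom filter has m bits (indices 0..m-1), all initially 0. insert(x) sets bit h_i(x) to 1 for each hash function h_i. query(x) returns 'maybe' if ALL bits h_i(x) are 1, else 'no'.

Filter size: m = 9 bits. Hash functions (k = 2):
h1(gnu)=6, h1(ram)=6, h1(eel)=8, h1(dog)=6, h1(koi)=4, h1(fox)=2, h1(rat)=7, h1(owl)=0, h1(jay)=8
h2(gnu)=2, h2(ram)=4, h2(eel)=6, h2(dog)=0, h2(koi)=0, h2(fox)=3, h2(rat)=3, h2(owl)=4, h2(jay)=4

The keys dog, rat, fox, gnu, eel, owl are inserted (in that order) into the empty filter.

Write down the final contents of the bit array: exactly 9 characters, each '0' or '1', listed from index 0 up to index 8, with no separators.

Answer: 101110111

Derivation:
Start: bits=000000000
After insert 'dog': sets bits 0 6 -> bits=100000100
After insert 'rat': sets bits 3 7 -> bits=100100110
After insert 'fox': sets bits 2 3 -> bits=101100110
After insert 'gnu': sets bits 2 6 -> bits=101100110
After insert 'eel': sets bits 6 8 -> bits=101100111
After insert 'owl': sets bits 0 4 -> bits=101110111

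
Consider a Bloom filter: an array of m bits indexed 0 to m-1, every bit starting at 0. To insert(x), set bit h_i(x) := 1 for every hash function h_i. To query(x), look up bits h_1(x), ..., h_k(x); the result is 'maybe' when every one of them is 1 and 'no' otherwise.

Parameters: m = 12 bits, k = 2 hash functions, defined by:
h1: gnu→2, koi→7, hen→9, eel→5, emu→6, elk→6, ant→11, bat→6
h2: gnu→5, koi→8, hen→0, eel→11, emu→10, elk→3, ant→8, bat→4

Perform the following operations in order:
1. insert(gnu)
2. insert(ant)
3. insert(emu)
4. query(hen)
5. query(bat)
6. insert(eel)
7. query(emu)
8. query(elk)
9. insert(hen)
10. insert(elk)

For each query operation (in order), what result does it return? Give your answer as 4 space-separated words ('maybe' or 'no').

Answer: no no maybe no

Derivation:
Start: bits=000000000000
Op 1: insert gnu -> sets bits 2 5 -> bits=001001000000
Op 2: insert ant -> sets bits 8 11 -> bits=001001001001
Op 3: insert emu -> sets bits 6 10 -> bits=001001101011
Op 4: query hen -> checks bit0=0, bit9=0 (has a 0) -> no
Op 5: query bat -> checks bit4=0, bit6=1 (has a 0) -> no
Op 6: insert eel -> sets bits 5 11 -> bits=001001101011
Op 7: query emu -> checks bit6=1, bit10=1 (all 1) -> maybe
Op 8: query elk -> checks bit3=0, bit6=1 (has a 0) -> no
Op 9: insert hen -> sets bits 0 9 -> bits=101001101111
Op 10: insert elk -> sets bits 3 6 -> bits=101101101111
Query results in order: no no maybe no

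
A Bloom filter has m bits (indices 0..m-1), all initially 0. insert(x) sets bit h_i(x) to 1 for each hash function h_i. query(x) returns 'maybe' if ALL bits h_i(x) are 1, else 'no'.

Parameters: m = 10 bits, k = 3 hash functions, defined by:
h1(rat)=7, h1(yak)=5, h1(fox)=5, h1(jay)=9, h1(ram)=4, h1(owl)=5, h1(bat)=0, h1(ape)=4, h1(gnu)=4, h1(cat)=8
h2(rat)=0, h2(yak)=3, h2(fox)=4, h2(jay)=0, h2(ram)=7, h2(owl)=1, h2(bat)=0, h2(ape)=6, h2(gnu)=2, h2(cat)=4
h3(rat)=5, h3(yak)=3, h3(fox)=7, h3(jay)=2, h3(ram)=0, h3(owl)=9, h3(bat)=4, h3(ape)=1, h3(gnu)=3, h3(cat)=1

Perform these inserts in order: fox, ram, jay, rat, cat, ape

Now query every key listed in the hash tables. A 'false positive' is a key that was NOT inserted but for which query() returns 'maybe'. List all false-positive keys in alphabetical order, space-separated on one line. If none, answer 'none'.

Answer: bat owl

Derivation:
Start: bits=0000000000
After insert 'fox': sets bits 4 5 7 -> bits=0000110100
After insert 'ram': sets bits 0 4 7 -> bits=1000110100
After insert 'jay': sets bits 0 2 9 -> bits=1010110101
After insert 'rat': sets bits 0 5 7 -> bits=1010110101
After insert 'cat': sets bits 1 4 8 -> bits=1110110111
After insert 'ape': sets bits 1 4 6 -> bits=1110111111
Not inserted: bat gnu owl yak — query each against bits=1110111111:
query bat: checks bit0=1, bit4=1 (all 1) -> maybe => FALSE POSITIVE
query gnu: checks bit2=1, bit3=0, bit4=1 (has a 0) -> no => not a false positive
query owl: checks bit1=1, bit5=1, bit9=1 (all 1) -> maybe => FALSE POSITIVE
query yak: checks bit3=0, bit5=1 (has a 0) -> no => not a false positive
False positives (alphabetical): bat owl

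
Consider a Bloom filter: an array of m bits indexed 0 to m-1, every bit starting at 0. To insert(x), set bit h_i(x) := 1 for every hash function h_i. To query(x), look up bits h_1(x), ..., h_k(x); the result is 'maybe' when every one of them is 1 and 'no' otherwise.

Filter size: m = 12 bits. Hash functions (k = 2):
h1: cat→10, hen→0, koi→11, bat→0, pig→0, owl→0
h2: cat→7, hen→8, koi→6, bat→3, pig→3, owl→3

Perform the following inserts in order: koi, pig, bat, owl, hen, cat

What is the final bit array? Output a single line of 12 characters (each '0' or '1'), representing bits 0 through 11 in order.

Start: bits=000000000000
After insert 'koi': sets bits 6 11 -> bits=000000100001
After insert 'pig': sets bits 0 3 -> bits=100100100001
After insert 'bat': sets bits 0 3 -> bits=100100100001
After insert 'owl': sets bits 0 3 -> bits=100100100001
After insert 'hen': sets bits 0 8 -> bits=100100101001
After insert 'cat': sets bits 7 10 -> bits=100100111011

Answer: 100100111011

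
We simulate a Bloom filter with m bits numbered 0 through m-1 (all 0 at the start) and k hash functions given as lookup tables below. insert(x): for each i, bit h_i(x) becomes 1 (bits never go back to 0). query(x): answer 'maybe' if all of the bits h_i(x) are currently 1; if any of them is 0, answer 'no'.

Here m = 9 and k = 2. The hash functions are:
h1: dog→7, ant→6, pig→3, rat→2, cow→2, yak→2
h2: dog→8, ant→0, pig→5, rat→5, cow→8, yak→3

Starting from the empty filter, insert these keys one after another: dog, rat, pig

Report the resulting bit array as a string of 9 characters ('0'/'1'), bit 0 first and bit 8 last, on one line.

Start: bits=000000000
After insert 'dog': sets bits 7 8 -> bits=000000011
After insert 'rat': sets bits 2 5 -> bits=001001011
After insert 'pig': sets bits 3 5 -> bits=001101011

Answer: 001101011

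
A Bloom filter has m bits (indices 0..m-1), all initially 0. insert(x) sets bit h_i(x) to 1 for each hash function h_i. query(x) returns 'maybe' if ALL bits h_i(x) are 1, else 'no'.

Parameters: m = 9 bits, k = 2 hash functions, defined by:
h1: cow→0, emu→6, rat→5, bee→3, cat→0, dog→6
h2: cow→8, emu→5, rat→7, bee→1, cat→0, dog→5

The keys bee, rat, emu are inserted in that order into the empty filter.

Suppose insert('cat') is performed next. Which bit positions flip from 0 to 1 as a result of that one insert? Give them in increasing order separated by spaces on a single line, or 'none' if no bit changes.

Start: bits=000000000
After insert 'bee': sets bits 1 3 -> bits=010100000
After insert 'rat': sets bits 5 7 -> bits=010101010
After insert 'emu': sets bits 5 6 -> bits=010101110
insert 'cat' would touch bits 0; currently bit0=0
Bits that are 0 among those (would change 0->1): 0

Answer: 0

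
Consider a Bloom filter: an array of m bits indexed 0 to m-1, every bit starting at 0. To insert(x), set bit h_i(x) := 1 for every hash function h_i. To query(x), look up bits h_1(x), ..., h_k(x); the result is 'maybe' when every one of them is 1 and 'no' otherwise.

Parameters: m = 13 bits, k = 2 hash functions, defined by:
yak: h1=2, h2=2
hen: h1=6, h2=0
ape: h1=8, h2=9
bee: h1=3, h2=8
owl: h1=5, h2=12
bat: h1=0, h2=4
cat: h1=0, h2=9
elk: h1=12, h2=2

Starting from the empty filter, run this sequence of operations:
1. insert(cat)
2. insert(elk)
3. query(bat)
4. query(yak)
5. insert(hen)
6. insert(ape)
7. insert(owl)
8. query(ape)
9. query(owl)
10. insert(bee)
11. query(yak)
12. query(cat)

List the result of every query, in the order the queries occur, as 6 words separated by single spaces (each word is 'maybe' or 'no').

Start: bits=0000000000000
Op 1: insert cat -> sets bits 0 9 -> bits=1000000001000
Op 2: insert elk -> sets bits 2 12 -> bits=1010000001001
Op 3: query bat -> checks bit0=1, bit4=0 (has a 0) -> no
Op 4: query yak -> checks bit2=1 (all 1) -> maybe
Op 5: insert hen -> sets bits 0 6 -> bits=1010001001001
Op 6: insert ape -> sets bits 8 9 -> bits=1010001011001
Op 7: insert owl -> sets bits 5 12 -> bits=1010011011001
Op 8: query ape -> checks bit8=1, bit9=1 (all 1) -> maybe
Op 9: query owl -> checks bit5=1, bit12=1 (all 1) -> maybe
Op 10: insert bee -> sets bits 3 8 -> bits=1011011011001
Op 11: query yak -> checks bit2=1 (all 1) -> maybe
Op 12: query cat -> checks bit0=1, bit9=1 (all 1) -> maybe
Query results in order: no maybe maybe maybe maybe maybe

Answer: no maybe maybe maybe maybe maybe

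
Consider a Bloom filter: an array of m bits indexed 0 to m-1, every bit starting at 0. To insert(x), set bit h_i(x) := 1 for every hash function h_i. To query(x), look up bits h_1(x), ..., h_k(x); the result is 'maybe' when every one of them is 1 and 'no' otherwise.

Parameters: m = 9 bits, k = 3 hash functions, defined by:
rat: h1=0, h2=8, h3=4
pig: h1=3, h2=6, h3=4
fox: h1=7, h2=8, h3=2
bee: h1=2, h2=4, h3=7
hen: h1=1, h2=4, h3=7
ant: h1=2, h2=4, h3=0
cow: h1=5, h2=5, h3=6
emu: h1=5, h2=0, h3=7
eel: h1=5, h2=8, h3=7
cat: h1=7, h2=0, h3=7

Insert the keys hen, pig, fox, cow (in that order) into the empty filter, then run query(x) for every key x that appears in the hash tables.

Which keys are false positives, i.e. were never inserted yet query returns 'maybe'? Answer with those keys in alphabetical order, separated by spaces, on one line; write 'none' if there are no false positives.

Start: bits=000000000
After insert 'hen': sets bits 1 4 7 -> bits=010010010
After insert 'pig': sets bits 3 4 6 -> bits=010110110
After insert 'fox': sets bits 2 7 8 -> bits=011110111
After insert 'cow': sets bits 5 6 -> bits=011111111
Not inserted: ant bee cat eel emu rat — query each against bits=011111111:
query ant: checks bit0=0, bit2=1, bit4=1 (has a 0) -> no => not a false positive
query bee: checks bit2=1, bit4=1, bit7=1 (all 1) -> maybe => FALSE POSITIVE
query cat: checks bit0=0, bit7=1 (has a 0) -> no => not a false positive
query eel: checks bit5=1, bit7=1, bit8=1 (all 1) -> maybe => FALSE POSITIVE
query emu: checks bit0=0, bit5=1, bit7=1 (has a 0) -> no => not a false positive
query rat: checks bit0=0, bit4=1, bit8=1 (has a 0) -> no => not a false positive
False positives (alphabetical): bee eel

Answer: bee eel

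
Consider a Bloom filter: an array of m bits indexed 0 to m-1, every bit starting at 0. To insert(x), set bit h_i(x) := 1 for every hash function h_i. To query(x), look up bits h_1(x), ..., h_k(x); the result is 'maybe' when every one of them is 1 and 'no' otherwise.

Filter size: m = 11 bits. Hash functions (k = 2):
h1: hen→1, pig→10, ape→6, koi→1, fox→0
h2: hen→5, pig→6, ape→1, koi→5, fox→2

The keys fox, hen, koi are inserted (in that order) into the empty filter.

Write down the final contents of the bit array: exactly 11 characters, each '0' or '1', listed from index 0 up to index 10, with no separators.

Answer: 11100100000

Derivation:
Start: bits=00000000000
After insert 'fox': sets bits 0 2 -> bits=10100000000
After insert 'hen': sets bits 1 5 -> bits=11100100000
After insert 'koi': sets bits 1 5 -> bits=11100100000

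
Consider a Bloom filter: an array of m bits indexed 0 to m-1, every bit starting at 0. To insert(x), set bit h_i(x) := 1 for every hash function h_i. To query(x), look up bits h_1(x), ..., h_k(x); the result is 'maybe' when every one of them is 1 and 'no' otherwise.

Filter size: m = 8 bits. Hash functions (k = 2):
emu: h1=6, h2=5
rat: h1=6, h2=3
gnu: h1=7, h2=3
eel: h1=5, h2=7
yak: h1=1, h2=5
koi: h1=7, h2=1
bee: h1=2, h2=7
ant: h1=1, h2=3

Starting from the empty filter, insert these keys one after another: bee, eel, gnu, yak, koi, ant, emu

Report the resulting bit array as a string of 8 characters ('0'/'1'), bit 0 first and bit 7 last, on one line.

Answer: 01110111

Derivation:
Start: bits=00000000
After insert 'bee': sets bits 2 7 -> bits=00100001
After insert 'eel': sets bits 5 7 -> bits=00100101
After insert 'gnu': sets bits 3 7 -> bits=00110101
After insert 'yak': sets bits 1 5 -> bits=01110101
After insert 'koi': sets bits 1 7 -> bits=01110101
After insert 'ant': sets bits 1 3 -> bits=01110101
After insert 'emu': sets bits 5 6 -> bits=01110111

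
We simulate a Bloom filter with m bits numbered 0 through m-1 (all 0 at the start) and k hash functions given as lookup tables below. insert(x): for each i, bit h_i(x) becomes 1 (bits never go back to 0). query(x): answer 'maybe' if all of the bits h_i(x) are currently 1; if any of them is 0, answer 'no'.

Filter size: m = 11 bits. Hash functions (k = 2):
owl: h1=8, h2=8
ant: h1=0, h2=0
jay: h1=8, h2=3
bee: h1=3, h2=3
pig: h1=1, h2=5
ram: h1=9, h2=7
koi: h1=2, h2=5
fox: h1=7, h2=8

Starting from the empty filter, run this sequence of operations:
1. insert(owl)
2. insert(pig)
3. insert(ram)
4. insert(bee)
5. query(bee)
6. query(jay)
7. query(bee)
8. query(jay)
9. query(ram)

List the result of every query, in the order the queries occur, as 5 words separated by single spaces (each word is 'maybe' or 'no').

Answer: maybe maybe maybe maybe maybe

Derivation:
Start: bits=00000000000
Op 1: insert owl -> sets bits 8 -> bits=00000000100
Op 2: insert pig -> sets bits 1 5 -> bits=01000100100
Op 3: insert ram -> sets bits 7 9 -> bits=01000101110
Op 4: insert bee -> sets bits 3 -> bits=01010101110
Op 5: query bee -> checks bit3=1 (all 1) -> maybe
Op 6: query jay -> checks bit3=1, bit8=1 (all 1) -> maybe
Op 7: query bee -> checks bit3=1 (all 1) -> maybe
Op 8: query jay -> checks bit3=1, bit8=1 (all 1) -> maybe
Op 9: query ram -> checks bit7=1, bit9=1 (all 1) -> maybe
Query results in order: maybe maybe maybe maybe maybe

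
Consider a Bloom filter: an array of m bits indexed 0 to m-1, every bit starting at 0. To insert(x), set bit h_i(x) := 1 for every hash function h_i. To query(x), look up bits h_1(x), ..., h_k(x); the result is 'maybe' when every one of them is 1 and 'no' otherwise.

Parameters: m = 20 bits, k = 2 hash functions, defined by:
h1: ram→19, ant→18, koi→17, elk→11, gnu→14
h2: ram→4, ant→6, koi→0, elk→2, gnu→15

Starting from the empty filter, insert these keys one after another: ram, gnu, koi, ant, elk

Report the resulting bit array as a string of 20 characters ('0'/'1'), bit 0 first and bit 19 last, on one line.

Start: bits=00000000000000000000
After insert 'ram': sets bits 4 19 -> bits=00001000000000000001
After insert 'gnu': sets bits 14 15 -> bits=00001000000000110001
After insert 'koi': sets bits 0 17 -> bits=10001000000000110101
After insert 'ant': sets bits 6 18 -> bits=10001010000000110111
After insert 'elk': sets bits 2 11 -> bits=10101010000100110111

Answer: 10101010000100110111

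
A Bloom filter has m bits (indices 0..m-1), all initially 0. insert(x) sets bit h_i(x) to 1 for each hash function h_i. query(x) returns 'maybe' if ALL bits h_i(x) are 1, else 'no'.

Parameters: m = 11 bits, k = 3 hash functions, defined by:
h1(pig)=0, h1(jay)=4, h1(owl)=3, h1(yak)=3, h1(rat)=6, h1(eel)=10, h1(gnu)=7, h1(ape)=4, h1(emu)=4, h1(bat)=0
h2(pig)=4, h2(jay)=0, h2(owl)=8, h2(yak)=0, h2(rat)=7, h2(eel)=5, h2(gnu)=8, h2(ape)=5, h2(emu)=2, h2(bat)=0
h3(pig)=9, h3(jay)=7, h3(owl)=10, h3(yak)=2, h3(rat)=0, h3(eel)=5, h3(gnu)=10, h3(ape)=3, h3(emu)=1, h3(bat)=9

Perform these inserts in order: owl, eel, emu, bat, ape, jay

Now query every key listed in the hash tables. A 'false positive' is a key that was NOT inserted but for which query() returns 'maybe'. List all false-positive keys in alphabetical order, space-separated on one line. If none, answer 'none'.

Start: bits=00000000000
After insert 'owl': sets bits 3 8 10 -> bits=00010000101
After insert 'eel': sets bits 5 10 -> bits=00010100101
After insert 'emu': sets bits 1 2 4 -> bits=01111100101
After insert 'bat': sets bits 0 9 -> bits=11111100111
After insert 'ape': sets bits 3 4 5 -> bits=11111100111
After insert 'jay': sets bits 0 4 7 -> bits=11111101111
Not inserted: gnu pig rat yak — query each against bits=11111101111:
query gnu: checks bit7=1, bit8=1, bit10=1 (all 1) -> maybe => FALSE POSITIVE
query pig: checks bit0=1, bit4=1, bit9=1 (all 1) -> maybe => FALSE POSITIVE
query rat: checks bit0=1, bit6=0, bit7=1 (has a 0) -> no => not a false positive
query yak: checks bit0=1, bit2=1, bit3=1 (all 1) -> maybe => FALSE POSITIVE
False positives (alphabetical): gnu pig yak

Answer: gnu pig yak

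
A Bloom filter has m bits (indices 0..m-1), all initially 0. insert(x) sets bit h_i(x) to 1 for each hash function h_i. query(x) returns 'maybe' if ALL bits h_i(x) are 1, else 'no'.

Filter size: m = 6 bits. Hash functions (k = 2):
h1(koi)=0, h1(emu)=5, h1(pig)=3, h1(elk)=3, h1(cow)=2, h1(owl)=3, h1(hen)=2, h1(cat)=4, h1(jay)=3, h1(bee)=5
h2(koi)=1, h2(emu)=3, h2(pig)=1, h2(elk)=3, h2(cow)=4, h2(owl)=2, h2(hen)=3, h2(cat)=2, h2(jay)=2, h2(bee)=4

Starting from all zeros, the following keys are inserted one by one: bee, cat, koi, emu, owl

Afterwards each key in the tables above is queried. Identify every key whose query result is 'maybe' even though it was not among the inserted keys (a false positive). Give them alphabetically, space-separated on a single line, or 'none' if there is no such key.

Start: bits=000000
After insert 'bee': sets bits 4 5 -> bits=000011
After insert 'cat': sets bits 2 4 -> bits=001011
After insert 'koi': sets bits 0 1 -> bits=111011
After insert 'emu': sets bits 3 5 -> bits=111111
After insert 'owl': sets bits 2 3 -> bits=111111
Not inserted: cow elk hen jay pig — query each against bits=111111:
query cow: checks bit2=1, bit4=1 (all 1) -> maybe => FALSE POSITIVE
query elk: checks bit3=1 (all 1) -> maybe => FALSE POSITIVE
query hen: checks bit2=1, bit3=1 (all 1) -> maybe => FALSE POSITIVE
query jay: checks bit2=1, bit3=1 (all 1) -> maybe => FALSE POSITIVE
query pig: checks bit1=1, bit3=1 (all 1) -> maybe => FALSE POSITIVE
False positives (alphabetical): cow elk hen jay pig

Answer: cow elk hen jay pig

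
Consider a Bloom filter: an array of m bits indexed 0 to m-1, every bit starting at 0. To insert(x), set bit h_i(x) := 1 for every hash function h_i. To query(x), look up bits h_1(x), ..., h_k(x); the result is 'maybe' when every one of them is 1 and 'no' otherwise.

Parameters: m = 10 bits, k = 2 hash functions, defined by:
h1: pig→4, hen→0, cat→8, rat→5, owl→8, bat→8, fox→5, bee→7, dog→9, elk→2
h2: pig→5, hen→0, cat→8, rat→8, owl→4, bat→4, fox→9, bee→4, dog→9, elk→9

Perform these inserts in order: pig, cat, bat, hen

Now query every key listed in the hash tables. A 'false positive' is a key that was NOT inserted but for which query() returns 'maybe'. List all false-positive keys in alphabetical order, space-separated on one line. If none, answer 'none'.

Answer: owl rat

Derivation:
Start: bits=0000000000
After insert 'pig': sets bits 4 5 -> bits=0000110000
After insert 'cat': sets bits 8 -> bits=0000110010
After insert 'bat': sets bits 4 8 -> bits=0000110010
After insert 'hen': sets bits 0 -> bits=1000110010
Not inserted: bee dog elk fox owl rat — query each against bits=1000110010:
query bee: checks bit4=1, bit7=0 (has a 0) -> no => not a false positive
query dog: checks bit9=0 (has a 0) -> no => not a false positive
query elk: checks bit2=0, bit9=0 (has a 0) -> no => not a false positive
query fox: checks bit5=1, bit9=0 (has a 0) -> no => not a false positive
query owl: checks bit4=1, bit8=1 (all 1) -> maybe => FALSE POSITIVE
query rat: checks bit5=1, bit8=1 (all 1) -> maybe => FALSE POSITIVE
False positives (alphabetical): owl rat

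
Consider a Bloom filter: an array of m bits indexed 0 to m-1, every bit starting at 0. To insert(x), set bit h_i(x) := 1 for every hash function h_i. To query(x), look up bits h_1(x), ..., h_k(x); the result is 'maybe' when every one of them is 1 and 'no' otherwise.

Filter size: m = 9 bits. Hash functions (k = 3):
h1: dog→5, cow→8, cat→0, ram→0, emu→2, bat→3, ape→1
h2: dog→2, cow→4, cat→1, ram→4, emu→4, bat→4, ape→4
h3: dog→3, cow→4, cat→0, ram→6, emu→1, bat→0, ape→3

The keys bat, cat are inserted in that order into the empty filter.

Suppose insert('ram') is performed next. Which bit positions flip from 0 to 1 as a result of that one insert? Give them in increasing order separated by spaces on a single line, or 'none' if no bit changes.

Answer: 6

Derivation:
Start: bits=000000000
After insert 'bat': sets bits 0 3 4 -> bits=100110000
After insert 'cat': sets bits 0 1 -> bits=110110000
insert 'ram' would touch bits 0 4 6; currently bit0=1, bit4=1, bit6=0
Bits that are 0 among those (would change 0->1): 6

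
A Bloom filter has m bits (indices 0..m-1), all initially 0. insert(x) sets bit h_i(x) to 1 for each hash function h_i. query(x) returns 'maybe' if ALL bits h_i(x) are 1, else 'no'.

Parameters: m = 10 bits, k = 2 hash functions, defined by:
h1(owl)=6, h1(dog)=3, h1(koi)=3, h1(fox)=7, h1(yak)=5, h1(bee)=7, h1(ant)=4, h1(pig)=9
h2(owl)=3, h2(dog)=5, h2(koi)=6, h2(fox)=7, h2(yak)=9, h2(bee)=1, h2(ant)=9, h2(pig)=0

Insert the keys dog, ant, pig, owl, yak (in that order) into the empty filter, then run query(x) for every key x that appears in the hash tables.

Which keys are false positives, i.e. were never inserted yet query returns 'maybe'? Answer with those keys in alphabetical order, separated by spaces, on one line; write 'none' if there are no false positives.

Start: bits=0000000000
After insert 'dog': sets bits 3 5 -> bits=0001010000
After insert 'ant': sets bits 4 9 -> bits=0001110001
After insert 'pig': sets bits 0 9 -> bits=1001110001
After insert 'owl': sets bits 3 6 -> bits=1001111001
After insert 'yak': sets bits 5 9 -> bits=1001111001
Not inserted: bee fox koi — query each against bits=1001111001:
query bee: checks bit1=0, bit7=0 (has a 0) -> no => not a false positive
query fox: checks bit7=0 (has a 0) -> no => not a false positive
query koi: checks bit3=1, bit6=1 (all 1) -> maybe => FALSE POSITIVE
False positives (alphabetical): koi

Answer: koi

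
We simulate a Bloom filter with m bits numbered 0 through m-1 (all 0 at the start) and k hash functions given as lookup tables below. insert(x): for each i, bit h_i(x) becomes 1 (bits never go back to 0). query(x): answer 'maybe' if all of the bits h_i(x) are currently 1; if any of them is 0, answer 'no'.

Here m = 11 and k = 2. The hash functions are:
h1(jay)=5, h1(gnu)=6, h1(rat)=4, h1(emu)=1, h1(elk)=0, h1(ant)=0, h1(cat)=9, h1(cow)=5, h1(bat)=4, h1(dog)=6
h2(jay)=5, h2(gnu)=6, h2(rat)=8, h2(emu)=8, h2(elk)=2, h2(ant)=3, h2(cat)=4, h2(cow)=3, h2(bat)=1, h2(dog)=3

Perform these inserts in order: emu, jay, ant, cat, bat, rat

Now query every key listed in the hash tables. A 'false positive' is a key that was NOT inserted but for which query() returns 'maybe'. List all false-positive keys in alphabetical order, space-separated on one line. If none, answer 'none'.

Start: bits=00000000000
After insert 'emu': sets bits 1 8 -> bits=01000000100
After insert 'jay': sets bits 5 -> bits=01000100100
After insert 'ant': sets bits 0 3 -> bits=11010100100
After insert 'cat': sets bits 4 9 -> bits=11011100110
After insert 'bat': sets bits 1 4 -> bits=11011100110
After insert 'rat': sets bits 4 8 -> bits=11011100110
Not inserted: cow dog elk gnu — query each against bits=11011100110:
query cow: checks bit3=1, bit5=1 (all 1) -> maybe => FALSE POSITIVE
query dog: checks bit3=1, bit6=0 (has a 0) -> no => not a false positive
query elk: checks bit0=1, bit2=0 (has a 0) -> no => not a false positive
query gnu: checks bit6=0 (has a 0) -> no => not a false positive
False positives (alphabetical): cow

Answer: cow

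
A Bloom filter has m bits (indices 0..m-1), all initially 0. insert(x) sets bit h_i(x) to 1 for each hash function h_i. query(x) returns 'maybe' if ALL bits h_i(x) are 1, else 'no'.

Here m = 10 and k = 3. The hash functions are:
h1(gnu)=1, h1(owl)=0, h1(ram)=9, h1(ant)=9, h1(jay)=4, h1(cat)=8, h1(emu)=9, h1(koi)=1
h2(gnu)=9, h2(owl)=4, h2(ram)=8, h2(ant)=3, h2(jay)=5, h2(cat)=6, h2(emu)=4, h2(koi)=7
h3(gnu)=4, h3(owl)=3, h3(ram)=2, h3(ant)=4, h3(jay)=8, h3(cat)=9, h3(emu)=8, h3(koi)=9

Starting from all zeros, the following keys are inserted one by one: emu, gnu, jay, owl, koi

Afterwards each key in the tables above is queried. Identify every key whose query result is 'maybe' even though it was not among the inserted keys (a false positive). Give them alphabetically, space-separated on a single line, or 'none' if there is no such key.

Answer: ant

Derivation:
Start: bits=0000000000
After insert 'emu': sets bits 4 8 9 -> bits=0000100011
After insert 'gnu': sets bits 1 4 9 -> bits=0100100011
After insert 'jay': sets bits 4 5 8 -> bits=0100110011
After insert 'owl': sets bits 0 3 4 -> bits=1101110011
After insert 'koi': sets bits 1 7 9 -> bits=1101110111
Not inserted: ant cat ram — query each against bits=1101110111:
query ant: checks bit3=1, bit4=1, bit9=1 (all 1) -> maybe => FALSE POSITIVE
query cat: checks bit6=0, bit8=1, bit9=1 (has a 0) -> no => not a false positive
query ram: checks bit2=0, bit8=1, bit9=1 (has a 0) -> no => not a false positive
False positives (alphabetical): ant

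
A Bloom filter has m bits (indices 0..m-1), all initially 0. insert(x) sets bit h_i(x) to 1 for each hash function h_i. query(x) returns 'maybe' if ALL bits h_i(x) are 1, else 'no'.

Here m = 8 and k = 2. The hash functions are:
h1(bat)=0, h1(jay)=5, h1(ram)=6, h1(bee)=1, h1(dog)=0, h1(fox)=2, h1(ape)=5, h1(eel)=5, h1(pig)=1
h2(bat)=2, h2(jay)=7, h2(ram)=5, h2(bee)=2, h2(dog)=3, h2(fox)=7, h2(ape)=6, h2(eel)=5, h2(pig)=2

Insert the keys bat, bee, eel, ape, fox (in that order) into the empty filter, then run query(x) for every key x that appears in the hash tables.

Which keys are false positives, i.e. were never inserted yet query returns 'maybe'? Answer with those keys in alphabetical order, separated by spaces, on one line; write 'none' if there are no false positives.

Answer: jay pig ram

Derivation:
Start: bits=00000000
After insert 'bat': sets bits 0 2 -> bits=10100000
After insert 'bee': sets bits 1 2 -> bits=11100000
After insert 'eel': sets bits 5 -> bits=11100100
After insert 'ape': sets bits 5 6 -> bits=11100110
After insert 'fox': sets bits 2 7 -> bits=11100111
Not inserted: dog jay pig ram — query each against bits=11100111:
query dog: checks bit0=1, bit3=0 (has a 0) -> no => not a false positive
query jay: checks bit5=1, bit7=1 (all 1) -> maybe => FALSE POSITIVE
query pig: checks bit1=1, bit2=1 (all 1) -> maybe => FALSE POSITIVE
query ram: checks bit5=1, bit6=1 (all 1) -> maybe => FALSE POSITIVE
False positives (alphabetical): jay pig ram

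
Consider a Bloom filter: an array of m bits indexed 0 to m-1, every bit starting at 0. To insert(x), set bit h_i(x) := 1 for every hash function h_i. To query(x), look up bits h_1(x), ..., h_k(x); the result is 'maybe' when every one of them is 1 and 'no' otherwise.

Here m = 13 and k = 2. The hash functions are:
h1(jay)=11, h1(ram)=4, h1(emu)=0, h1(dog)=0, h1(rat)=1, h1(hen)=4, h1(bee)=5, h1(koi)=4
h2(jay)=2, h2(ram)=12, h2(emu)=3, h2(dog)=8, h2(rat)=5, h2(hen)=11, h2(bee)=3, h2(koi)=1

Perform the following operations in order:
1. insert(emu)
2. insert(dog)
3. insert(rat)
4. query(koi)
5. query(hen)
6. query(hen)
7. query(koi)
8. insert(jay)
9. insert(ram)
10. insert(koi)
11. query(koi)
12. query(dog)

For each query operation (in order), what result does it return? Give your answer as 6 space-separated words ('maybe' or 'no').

Start: bits=0000000000000
Op 1: insert emu -> sets bits 0 3 -> bits=1001000000000
Op 2: insert dog -> sets bits 0 8 -> bits=1001000010000
Op 3: insert rat -> sets bits 1 5 -> bits=1101010010000
Op 4: query koi -> checks bit1=1, bit4=0 (has a 0) -> no
Op 5: query hen -> checks bit4=0, bit11=0 (has a 0) -> no
Op 6: query hen -> checks bit4=0, bit11=0 (has a 0) -> no
Op 7: query koi -> checks bit1=1, bit4=0 (has a 0) -> no
Op 8: insert jay -> sets bits 2 11 -> bits=1111010010010
Op 9: insert ram -> sets bits 4 12 -> bits=1111110010011
Op 10: insert koi -> sets bits 1 4 -> bits=1111110010011
Op 11: query koi -> checks bit1=1, bit4=1 (all 1) -> maybe
Op 12: query dog -> checks bit0=1, bit8=1 (all 1) -> maybe
Query results in order: no no no no maybe maybe

Answer: no no no no maybe maybe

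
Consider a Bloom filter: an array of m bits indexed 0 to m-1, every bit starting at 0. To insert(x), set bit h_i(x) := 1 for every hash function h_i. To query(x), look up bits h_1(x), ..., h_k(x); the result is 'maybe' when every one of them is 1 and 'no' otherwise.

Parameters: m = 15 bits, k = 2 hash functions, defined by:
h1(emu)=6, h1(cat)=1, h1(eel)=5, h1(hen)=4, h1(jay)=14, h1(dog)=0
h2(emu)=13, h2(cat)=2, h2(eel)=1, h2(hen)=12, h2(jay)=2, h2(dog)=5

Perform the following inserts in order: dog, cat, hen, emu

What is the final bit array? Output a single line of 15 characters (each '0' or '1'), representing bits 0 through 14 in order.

Answer: 111011100000110

Derivation:
Start: bits=000000000000000
After insert 'dog': sets bits 0 5 -> bits=100001000000000
After insert 'cat': sets bits 1 2 -> bits=111001000000000
After insert 'hen': sets bits 4 12 -> bits=111011000000100
After insert 'emu': sets bits 6 13 -> bits=111011100000110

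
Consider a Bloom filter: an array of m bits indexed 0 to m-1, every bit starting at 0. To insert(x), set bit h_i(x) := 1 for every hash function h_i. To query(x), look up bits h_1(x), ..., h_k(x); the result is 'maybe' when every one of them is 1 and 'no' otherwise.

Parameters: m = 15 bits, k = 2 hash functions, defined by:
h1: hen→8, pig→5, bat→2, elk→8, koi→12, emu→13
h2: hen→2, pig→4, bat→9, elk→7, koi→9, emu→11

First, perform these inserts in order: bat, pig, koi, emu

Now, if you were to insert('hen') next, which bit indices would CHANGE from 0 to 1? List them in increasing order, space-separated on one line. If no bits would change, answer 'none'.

Start: bits=000000000000000
After insert 'bat': sets bits 2 9 -> bits=001000000100000
After insert 'pig': sets bits 4 5 -> bits=001011000100000
After insert 'koi': sets bits 9 12 -> bits=001011000100100
After insert 'emu': sets bits 11 13 -> bits=001011000101110
insert 'hen' would touch bits 2 8; currently bit2=1, bit8=0
Bits that are 0 among those (would change 0->1): 8

Answer: 8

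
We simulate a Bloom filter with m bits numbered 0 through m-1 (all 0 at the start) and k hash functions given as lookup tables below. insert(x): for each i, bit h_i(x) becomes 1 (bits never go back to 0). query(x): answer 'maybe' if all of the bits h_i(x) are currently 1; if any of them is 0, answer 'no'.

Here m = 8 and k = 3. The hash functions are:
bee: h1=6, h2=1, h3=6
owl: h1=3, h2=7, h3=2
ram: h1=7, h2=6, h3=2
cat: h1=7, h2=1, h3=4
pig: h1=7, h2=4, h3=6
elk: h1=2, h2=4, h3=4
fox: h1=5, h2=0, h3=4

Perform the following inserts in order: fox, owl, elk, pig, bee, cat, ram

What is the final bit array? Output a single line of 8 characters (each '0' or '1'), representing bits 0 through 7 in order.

Answer: 11111111

Derivation:
Start: bits=00000000
After insert 'fox': sets bits 0 4 5 -> bits=10001100
After insert 'owl': sets bits 2 3 7 -> bits=10111101
After insert 'elk': sets bits 2 4 -> bits=10111101
After insert 'pig': sets bits 4 6 7 -> bits=10111111
After insert 'bee': sets bits 1 6 -> bits=11111111
After insert 'cat': sets bits 1 4 7 -> bits=11111111
After insert 'ram': sets bits 2 6 7 -> bits=11111111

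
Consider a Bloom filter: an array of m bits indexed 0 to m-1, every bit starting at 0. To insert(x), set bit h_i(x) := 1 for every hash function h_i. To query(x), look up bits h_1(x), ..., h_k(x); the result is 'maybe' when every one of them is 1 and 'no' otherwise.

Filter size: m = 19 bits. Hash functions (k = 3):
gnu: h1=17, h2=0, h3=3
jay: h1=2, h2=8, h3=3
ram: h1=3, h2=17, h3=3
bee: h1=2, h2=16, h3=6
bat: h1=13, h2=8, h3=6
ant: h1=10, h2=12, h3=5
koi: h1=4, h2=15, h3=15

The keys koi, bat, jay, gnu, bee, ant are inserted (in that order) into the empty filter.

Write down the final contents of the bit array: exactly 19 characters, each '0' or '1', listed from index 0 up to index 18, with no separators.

Answer: 1011111010101101110

Derivation:
Start: bits=0000000000000000000
After insert 'koi': sets bits 4 15 -> bits=0000100000000001000
After insert 'bat': sets bits 6 8 13 -> bits=0000101010000101000
After insert 'jay': sets bits 2 3 8 -> bits=0011101010000101000
After insert 'gnu': sets bits 0 3 17 -> bits=1011101010000101010
After insert 'bee': sets bits 2 6 16 -> bits=1011101010000101110
After insert 'ant': sets bits 5 10 12 -> bits=1011111010101101110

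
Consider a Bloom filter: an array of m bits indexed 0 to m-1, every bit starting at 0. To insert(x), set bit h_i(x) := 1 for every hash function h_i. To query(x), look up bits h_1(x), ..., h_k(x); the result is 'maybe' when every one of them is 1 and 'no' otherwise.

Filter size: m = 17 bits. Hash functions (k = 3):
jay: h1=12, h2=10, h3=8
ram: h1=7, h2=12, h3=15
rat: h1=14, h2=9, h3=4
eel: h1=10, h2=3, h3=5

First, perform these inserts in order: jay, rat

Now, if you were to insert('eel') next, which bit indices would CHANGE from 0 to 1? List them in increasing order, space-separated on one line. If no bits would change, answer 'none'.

Answer: 3 5

Derivation:
Start: bits=00000000000000000
After insert 'jay': sets bits 8 10 12 -> bits=00000000101010000
After insert 'rat': sets bits 4 9 14 -> bits=00001000111010100
insert 'eel' would touch bits 3 5 10; currently bit3=0, bit5=0, bit10=1
Bits that are 0 among those (would change 0->1): 3 5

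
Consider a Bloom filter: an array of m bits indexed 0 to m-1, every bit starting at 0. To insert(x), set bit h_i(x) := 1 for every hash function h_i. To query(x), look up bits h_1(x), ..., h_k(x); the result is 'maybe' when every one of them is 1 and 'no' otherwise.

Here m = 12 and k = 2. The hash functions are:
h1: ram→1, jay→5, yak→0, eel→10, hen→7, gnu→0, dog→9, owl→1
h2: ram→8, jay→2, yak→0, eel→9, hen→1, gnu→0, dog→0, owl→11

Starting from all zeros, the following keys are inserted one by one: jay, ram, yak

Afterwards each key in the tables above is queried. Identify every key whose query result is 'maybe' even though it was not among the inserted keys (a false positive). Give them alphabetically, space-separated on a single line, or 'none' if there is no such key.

Start: bits=000000000000
After insert 'jay': sets bits 2 5 -> bits=001001000000
After insert 'ram': sets bits 1 8 -> bits=011001001000
After insert 'yak': sets bits 0 -> bits=111001001000
Not inserted: dog eel gnu hen owl — query each against bits=111001001000:
query dog: checks bit0=1, bit9=0 (has a 0) -> no => not a false positive
query eel: checks bit9=0, bit10=0 (has a 0) -> no => not a false positive
query gnu: checks bit0=1 (all 1) -> maybe => FALSE POSITIVE
query hen: checks bit1=1, bit7=0 (has a 0) -> no => not a false positive
query owl: checks bit1=1, bit11=0 (has a 0) -> no => not a false positive
False positives (alphabetical): gnu

Answer: gnu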